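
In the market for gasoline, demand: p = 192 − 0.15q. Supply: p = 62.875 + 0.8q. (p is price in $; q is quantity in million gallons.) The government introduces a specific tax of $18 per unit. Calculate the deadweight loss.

$170.53 million

Competitive equilibrium: 192 − 0.15q = 62.875 + 0.8q → q* = 135.9211, p* = 171.6118.
With the tax, the buyer price exceeds the seller price by 18: (192 − 0.15q) − (62.875 + 0.8q) = 18 → q' = 116.9737.
Δq = 135.9211 − 116.9737 = 18.9474; the wedge equals the tax, 18.
The triangle = ½ × 18.9474 × 18 = $170.53 million.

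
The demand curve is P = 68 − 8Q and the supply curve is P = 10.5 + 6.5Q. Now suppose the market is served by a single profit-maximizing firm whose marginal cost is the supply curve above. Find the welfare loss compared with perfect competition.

14.41

Competitive equilibrium: 68 − 8Q = 10.5 + 6.5Q → Q* = 3.9655, P* = 36.2759.
Marginal revenue: MR = 68 − 16Q. Set MR = MC: 68 − 16Q = 10.5 + 6.5Q → Q_m = 2.5556.
Price P_m = 68 − 8·2.5556 = 47.5552; MC(Q_m) = 10.5 + 6.5·2.5556 = 27.1114.
Competitive Q* = 3.9655, so ΔQ = 1.4099; wedge = 47.5552 − 27.1114 = 20.4438.
Deadweight loss = ½ × 1.4099 × 20.4438 = 14.41.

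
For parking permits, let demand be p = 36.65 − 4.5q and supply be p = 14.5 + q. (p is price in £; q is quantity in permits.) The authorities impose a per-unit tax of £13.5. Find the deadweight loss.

£16.57

Competitive equilibrium: 36.65 − 4.5q = 14.5 + q → q* = 4.0273, p* = 18.5273.
With the tax, the buyer price exceeds the seller price by 13.5: (36.65 − 4.5q) − (14.5 + q) = 13.5 → q' = 1.5727.
Δq = 4.0273 − 1.5727 = 2.4546; the wedge equals the tax, 13.5.
Welfare loss = ½ × 2.4546 × 13.5 = £16.57.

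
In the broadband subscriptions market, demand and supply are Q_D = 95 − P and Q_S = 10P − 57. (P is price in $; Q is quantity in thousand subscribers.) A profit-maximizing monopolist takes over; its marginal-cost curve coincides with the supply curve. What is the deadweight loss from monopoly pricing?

$821.94 thousand

In inverse form: demand P = 95 − Q, supply P = 5.7 + 0.1Q.
Competitive equilibrium: 95 − Q = 5.7 + 0.1Q → Q* = 81.1818, P* = 13.8182.
Marginal revenue: MR = 95 − 2Q. Set MR = MC: 95 − 2Q = 5.7 + 0.1Q → Q_m = 42.5238.
Price P_m = 95 − 1·42.5238 = 52.4762; MC(Q_m) = 5.7 + 0.1·42.5238 = 9.9524.
Competitive Q* = 81.1818, so ΔQ = 38.658; wedge = 52.4762 − 9.9524 = 42.5238.
Welfare loss = ½ × 38.658 × 42.5238 = $821.94 thousand.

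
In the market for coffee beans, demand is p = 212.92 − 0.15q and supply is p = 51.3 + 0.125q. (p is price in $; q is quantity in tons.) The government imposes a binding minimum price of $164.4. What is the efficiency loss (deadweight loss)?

Competitive equilibrium: 212.92 − 0.15q = 51.3 + 0.125q → q* = 587.7091, p* = 124.7636.
At the floor p = 164.4, quantity demanded = (212.92 − 164.4)/0.15 = 323.4667.
Sellers' marginal cost at q' = 323.4667: 51.3 + 0.125·323.4667 = 91.7333.
Δq = 587.7091 − 323.4667 = 264.2424; wedge = 164.4 − 91.7333 = 72.6667.
Welfare loss = ½ × 264.2424 × 72.6667 = $9600.81.

$9600.81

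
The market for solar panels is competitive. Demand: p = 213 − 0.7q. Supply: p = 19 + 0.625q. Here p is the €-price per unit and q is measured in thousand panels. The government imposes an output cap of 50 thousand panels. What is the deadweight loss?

€6158.51 thousand

Competitive equilibrium: 213 − 0.7q = 19 + 0.625q → q* = 146.4151, p* = 110.5094.
At q = 50: demand price = 213 − 0.7·50 = 178; supply price = 19 + 0.625·50 = 50.25.
Δq = 146.4151 − 50 = 96.4151; wedge = 178 − 50.25 = 127.75.
Deadweight loss = ½ × 96.4151 × 127.75 = €6158.51 thousand.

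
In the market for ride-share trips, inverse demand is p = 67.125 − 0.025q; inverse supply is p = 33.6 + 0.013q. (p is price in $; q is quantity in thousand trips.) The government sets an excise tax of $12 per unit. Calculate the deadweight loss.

Competitive equilibrium: 67.125 − 0.025q = 33.6 + 0.013q → q* = 882.2368, p* = 45.0691.
With the tax, the buyer price exceeds the seller price by 12: (67.125 − 0.025q) − (33.6 + 0.013q) = 12 → q' = 566.4474.
Δq = 882.2368 − 566.4474 = 315.7894; the wedge equals the tax, 12.
Welfare loss = ½ × 315.7894 × 12 = $1894.74 thousand.

$1894.74 thousand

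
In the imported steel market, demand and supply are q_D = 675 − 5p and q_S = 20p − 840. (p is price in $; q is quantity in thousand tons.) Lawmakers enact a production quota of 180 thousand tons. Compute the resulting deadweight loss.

In inverse form: demand p = 135 − 0.2q, supply p = 42 + 0.05q.
Competitive equilibrium: 135 − 0.2q = 42 + 0.05q → q* = 372, p* = 60.6.
At q = 180: demand price = 135 − 0.2·180 = 99; supply price = 42 + 0.05·180 = 51.
Δq = 372 − 180 = 192; wedge = 99 − 51 = 48.
The triangle = ½ × 192 × 48 = $4608 thousand.

$4608 thousand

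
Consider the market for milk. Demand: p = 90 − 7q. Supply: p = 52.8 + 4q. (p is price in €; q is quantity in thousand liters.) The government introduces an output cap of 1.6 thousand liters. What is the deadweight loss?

€17.46 thousand

Competitive equilibrium: 90 − 7q = 52.8 + 4q → q* = 3.3818, p* = 66.3273.
At q = 1.6: demand price = 90 − 7·1.6 = 78.8; supply price = 52.8 + 4·1.6 = 59.2.
Δq = 3.3818 − 1.6 = 1.7818; wedge = 78.8 − 59.2 = 19.6.
Welfare loss = ½ × 1.7818 × 19.6 = €17.46 thousand.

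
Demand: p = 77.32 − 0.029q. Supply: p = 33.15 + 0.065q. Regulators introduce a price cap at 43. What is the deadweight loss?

4763.45

Competitive equilibrium: 77.32 − 0.029q = 33.15 + 0.065q → q* = 469.8936, p* = 63.6931.
At the ceiling p = 43, quantity supplied = (43 − 33.15)/0.065 = 151.5385.
Willingness to pay at q' = 151.5385: 77.32 − 0.029·151.5385 = 72.9254.
Δq = 469.8936 − 151.5385 = 318.3551; wedge = 72.9254 − 43 = 29.9254.
Welfare loss = ½ × 318.3551 × 29.9254 = 4763.45.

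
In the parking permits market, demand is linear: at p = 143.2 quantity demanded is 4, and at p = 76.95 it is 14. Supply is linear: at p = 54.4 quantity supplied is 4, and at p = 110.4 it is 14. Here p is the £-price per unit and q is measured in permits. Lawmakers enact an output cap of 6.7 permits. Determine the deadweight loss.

£127.31

Demand slope = (76.95 − 143.2)/(14 − 4) = −6.625, so p = 169.7 − 6.625q.
Supply slope = (110.4 − 54.4)/(14 − 4) = 5.6, so p = 32 + 5.6q.
Competitive equilibrium: 169.7 − 6.625q = 32 + 5.6q → q* = 11.2638, p* = 95.0773.
At q = 6.7: demand price = 169.7 − 6.625·6.7 = 125.3125; supply price = 32 + 5.6·6.7 = 69.52.
Δq = 11.2638 − 6.7 = 4.5638; wedge = 125.3125 − 69.52 = 55.7925.
Deadweight loss = ½ × 4.5638 × 55.7925 = £127.31.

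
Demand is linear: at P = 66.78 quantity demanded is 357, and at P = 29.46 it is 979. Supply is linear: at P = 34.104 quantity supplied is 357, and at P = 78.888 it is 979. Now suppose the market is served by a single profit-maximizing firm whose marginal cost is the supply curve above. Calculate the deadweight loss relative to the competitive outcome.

2355.60

Demand slope = (29.46 − 66.78)/(979 − 357) = −0.06, so P = 88.2 − 0.06Q.
Supply slope = (78.888 − 34.104)/(979 − 357) = 0.072, so P = 8.4 + 0.072Q.
Competitive equilibrium: 88.2 − 0.06Q = 8.4 + 0.072Q → Q* = 604.5455, P* = 51.9273.
Marginal revenue: MR = 88.2 − 0.12Q. Set MR = MC: 88.2 − 0.12Q = 8.4 + 0.072Q → Q_m = 415.625.
Price P_m = 88.2 − 0.06·415.625 = 63.2625; MC(Q_m) = 8.4 + 0.072·415.625 = 38.325.
Competitive Q* = 604.5455, so ΔQ = 188.9205; wedge = 63.2625 − 38.325 = 24.9375.
Deadweight loss = ½ × 188.9205 × 24.9375 = 2355.60.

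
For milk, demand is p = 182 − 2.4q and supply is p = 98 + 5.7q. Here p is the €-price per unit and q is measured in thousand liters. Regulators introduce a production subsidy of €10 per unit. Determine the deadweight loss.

€6.17 thousand

Competitive equilibrium: 182 − 2.4q = 98 + 5.7q → q* = 10.3704, p* = 157.1111.
The subsidy lowers effective supply by 10: p = 88 + 5.7q.
New quantity: 182 − 2.4q = 88 + 5.7q → q' = 11.6049.
Overproduction Δq = 11.6049 − 10.3704 = 1.2345; wedge = subsidy = 10.
Deadweight loss = ½ × 1.2345 × 10 = €6.17 thousand.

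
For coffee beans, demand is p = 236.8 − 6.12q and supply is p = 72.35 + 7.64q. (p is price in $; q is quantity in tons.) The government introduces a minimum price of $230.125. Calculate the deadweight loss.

$811.52

Competitive equilibrium: 236.8 − 6.12q = 72.35 + 7.64q → q* = 11.9513, p* = 163.658.
At the floor p = 230.125, quantity demanded = (236.8 − 230.125)/6.12 = 1.0907.
Sellers' marginal cost at q' = 1.0907: 72.35 + 7.64·1.0907 = 80.6829.
Δq = 11.9513 − 1.0907 = 10.8606; wedge = 230.125 − 80.6829 = 149.4421.
Deadweight loss = ½ × 10.8606 × 149.4421 = $811.52.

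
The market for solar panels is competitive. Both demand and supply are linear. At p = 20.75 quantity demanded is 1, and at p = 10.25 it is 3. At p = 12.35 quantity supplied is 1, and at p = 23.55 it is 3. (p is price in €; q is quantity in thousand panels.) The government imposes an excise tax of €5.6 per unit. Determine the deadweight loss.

Demand slope = (10.25 − 20.75)/(3 − 1) = −5.25, so p = 26 − 5.25q.
Supply slope = (23.55 − 12.35)/(3 − 1) = 5.6, so p = 6.75 + 5.6q.
Competitive equilibrium: 26 − 5.25q = 6.75 + 5.6q → q* = 1.7742, p* = 16.6855.
With the tax, the buyer price exceeds the seller price by 5.6: (26 − 5.25q) − (6.75 + 5.6q) = 5.6 → q' = 1.2581.
Δq = 1.7742 − 1.2581 = 0.5161; the wedge equals the tax, 5.6.
DWL = ½ × 0.5161 × 5.6 = €1.45 thousand.

€1.45 thousand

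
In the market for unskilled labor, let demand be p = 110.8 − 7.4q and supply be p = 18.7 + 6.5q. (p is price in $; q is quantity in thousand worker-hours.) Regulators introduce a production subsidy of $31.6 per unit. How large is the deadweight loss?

$35.92 thousand

Competitive equilibrium: 110.8 − 7.4q = 18.7 + 6.5q → q* = 6.6259, p* = 61.7683.
The subsidy lowers effective supply by 31.6: p = 6.5q − 12.9.
New quantity: 110.8 − 7.4q = 6.5q − 12.9 → q' = 8.8993.
Overproduction Δq = 8.8993 − 6.6259 = 2.2734; wedge = subsidy = 31.6.
The triangle = ½ × 2.2734 × 31.6 = $35.92 thousand.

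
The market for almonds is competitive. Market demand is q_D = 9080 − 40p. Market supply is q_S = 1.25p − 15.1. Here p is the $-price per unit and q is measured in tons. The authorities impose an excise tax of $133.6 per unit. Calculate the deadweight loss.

In inverse form: demand p = 227 − 0.025q, supply p = 12.08 + 0.8q.
Competitive equilibrium: 227 − 0.025q = 12.08 + 0.8q → q* = 260.5091, p* = 220.4873.
With the tax, the buyer price exceeds the seller price by 133.6: (227 − 0.025q) − (12.08 + 0.8q) = 133.6 → q' = 98.5697.
Δq = 260.5091 − 98.5697 = 161.9394; the wedge equals the tax, 133.6.
Deadweight loss = ½ × 161.9394 × 133.6 = $10817.55.

$10817.55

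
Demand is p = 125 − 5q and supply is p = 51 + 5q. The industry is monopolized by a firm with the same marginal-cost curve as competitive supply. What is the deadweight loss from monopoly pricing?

Competitive equilibrium: 125 − 5q = 51 + 5q → q* = 7.4, p* = 88.
Marginal revenue: MR = 125 − 10q. Set MR = MC: 125 − 10q = 51 + 5q → q_m = 4.9333.
Price p_m = 125 − 5·4.9333 = 100.3335; MC(q_m) = 51 + 5·4.9333 = 75.6665.
Competitive q* = 7.4, so Δq = 2.4667; wedge = 100.3335 − 75.6665 = 24.667.
DWL = ½ × 2.4667 × 24.667 = 30.42.

30.42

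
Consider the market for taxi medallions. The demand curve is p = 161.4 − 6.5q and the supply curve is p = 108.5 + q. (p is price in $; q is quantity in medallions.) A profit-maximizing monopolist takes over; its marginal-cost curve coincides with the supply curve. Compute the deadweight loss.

$40.22

Competitive equilibrium: 161.4 − 6.5q = 108.5 + q → q* = 7.05333, p* = 115.55333.
Marginal revenue: MR = 161.4 − 13q. Set MR = MC: 161.4 − 13q = 108.5 + q → q_m = 3.77857.
Price p_m = 161.4 − 6.5·3.77857 = 136.8393; MC(q_m) = 108.5 + 1·3.77857 = 112.27857.
Competitive q* = 7.05333, so Δq = 3.27476; wedge = 136.8393 − 112.27857 = 24.56073.
The triangle = ½ × 3.27476 × 24.56073 = $40.22.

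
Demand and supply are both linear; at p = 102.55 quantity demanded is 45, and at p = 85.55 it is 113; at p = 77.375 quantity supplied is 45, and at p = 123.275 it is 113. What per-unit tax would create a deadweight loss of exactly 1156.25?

Demand slope = (85.55 − 102.55)/(113 − 45) = −0.25, so p = 113.8 − 0.25q.
Supply slope = (123.275 − 77.375)/(113 − 45) = 0.675, so p = 47 + 0.675q.
Competitive equilibrium: 113.8 − 0.25q = 47 + 0.675q → q* = 72.2162, p* = 95.7459.
A tax t gives Δq = t/0.925 and wedge t, so DWL = t²/1.85.
t²/1.85 = 1156.25 → t² = 2139.0625 → t = 46.25.

46.25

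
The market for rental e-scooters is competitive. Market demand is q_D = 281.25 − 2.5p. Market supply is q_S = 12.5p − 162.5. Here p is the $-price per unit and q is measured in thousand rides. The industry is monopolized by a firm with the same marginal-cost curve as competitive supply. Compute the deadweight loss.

$2130.74 thousand

In inverse form: demand p = 112.5 − 0.4q, supply p = 13 + 0.08q.
Competitive equilibrium: 112.5 − 0.4q = 13 + 0.08q → q* = 207.29167, p* = 29.58333.
Marginal revenue: MR = 112.5 − 0.8q. Set MR = MC: 112.5 − 0.8q = 13 + 0.08q → q_m = 113.06818.
Price p_m = 112.5 − 0.4·113.06818 = 67.27273; MC(q_m) = 13 + 0.08·113.06818 = 22.04545.
Competitive q* = 207.29167, so Δq = 94.22349; wedge = 67.27273 − 22.04545 = 45.22728.
Welfare loss = ½ × 94.22349 × 45.22728 = $2130.74 thousand.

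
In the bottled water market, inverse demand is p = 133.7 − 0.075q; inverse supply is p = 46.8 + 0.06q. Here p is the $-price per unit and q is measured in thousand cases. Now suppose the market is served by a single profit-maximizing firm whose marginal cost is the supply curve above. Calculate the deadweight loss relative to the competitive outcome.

$3567.47 thousand

Competitive equilibrium: 133.7 − 0.075q = 46.8 + 0.06q → q* = 643.7037, p* = 85.42222.
Marginal revenue: MR = 133.7 − 0.15q. Set MR = MC: 133.7 − 0.15q = 46.8 + 0.06q → q_m = 413.80952.
Price p_m = 133.7 − 0.075·413.80952 = 102.66429; MC(q_m) = 46.8 + 0.06·413.80952 = 71.62857.
Competitive q* = 643.7037, so Δq = 229.89418; wedge = 102.66429 − 71.62857 = 31.03572.
The triangle = ½ × 229.89418 × 31.03572 = $3567.47 thousand.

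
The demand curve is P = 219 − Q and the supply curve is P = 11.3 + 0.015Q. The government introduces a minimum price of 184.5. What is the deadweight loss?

Competitive equilibrium: 219 − Q = 11.3 + 0.015Q → Q* = 204.6305, P* = 14.3695.
At the floor P = 184.5, quantity demanded = (219 − 184.5)/1 = 34.5.
Sellers' marginal cost at Q' = 34.5: 11.3 + 0.015·34.5 = 11.8175.
ΔQ = 204.6305 − 34.5 = 170.1305; wedge = 184.5 − 11.8175 = 172.6825.
Deadweight loss = ½ × 170.1305 × 172.6825 = 14689.28.

14689.28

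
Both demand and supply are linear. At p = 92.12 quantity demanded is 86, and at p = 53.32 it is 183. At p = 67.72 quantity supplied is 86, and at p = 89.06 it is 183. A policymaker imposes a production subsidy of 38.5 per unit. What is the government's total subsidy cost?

7216.89

Demand slope = (53.32 − 92.12)/(183 − 86) = −0.4, so p = 126.52 − 0.4q.
Supply slope = (89.06 − 67.72)/(183 − 86) = 0.22, so p = 48.8 + 0.22q.
Competitive equilibrium: 126.52 − 0.4q = 48.8 + 0.22q → q* = 125.3548, p* = 76.3781.
The subsidy lowers effective supply by 38.5: p = 10.3 + 0.22q.
New quantity: 126.52 − 0.4q = 10.3 + 0.22q → q' = 187.4516.
Total subsidy cost = 38.5 × 187.4516 = 7216.89.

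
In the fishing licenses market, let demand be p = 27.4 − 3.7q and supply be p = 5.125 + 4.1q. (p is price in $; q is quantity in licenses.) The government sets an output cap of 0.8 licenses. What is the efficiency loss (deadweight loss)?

$16.48

Competitive equilibrium: 27.4 − 3.7q = 5.125 + 4.1q → q* = 2.8558, p* = 16.8337.
At q = 0.8: demand price = 27.4 − 3.7·0.8 = 24.44; supply price = 5.125 + 4.1·0.8 = 8.405.
Δq = 2.8558 − 0.8 = 2.0558; wedge = 24.44 − 8.405 = 16.035.
Welfare loss = ½ × 2.0558 × 16.035 = $16.48.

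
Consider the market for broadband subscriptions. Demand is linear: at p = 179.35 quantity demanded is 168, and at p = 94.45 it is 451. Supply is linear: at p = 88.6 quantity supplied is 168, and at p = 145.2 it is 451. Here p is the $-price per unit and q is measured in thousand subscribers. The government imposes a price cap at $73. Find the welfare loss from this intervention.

Demand slope = (94.45 − 179.35)/(451 − 168) = −0.3, so p = 229.75 − 0.3q.
Supply slope = (145.2 − 88.6)/(451 − 168) = 0.2, so p = 55 + 0.2q.
Competitive equilibrium: 229.75 − 0.3q = 55 + 0.2q → q* = 349.5, p* = 124.9.
At the ceiling p = 73, quantity supplied = (73 − 55)/0.2 = 90.
Willingness to pay at q' = 90: 229.75 − 0.3·90 = 202.75.
Δq = 349.5 − 90 = 259.5; wedge = 202.75 − 73 = 129.75.
Welfare loss = ½ × 259.5 × 129.75 = $16835.06 thousand.

$16835.06 thousand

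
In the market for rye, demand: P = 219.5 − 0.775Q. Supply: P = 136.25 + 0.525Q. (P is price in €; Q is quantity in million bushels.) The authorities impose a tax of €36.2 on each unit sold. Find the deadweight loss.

€504.02 million

Competitive equilibrium: 219.5 − 0.775Q = 136.25 + 0.525Q → Q* = 64.0385, P* = 169.8702.
With the tax, the buyer price exceeds the seller price by 36.2: (219.5 − 0.775Q) − (136.25 + 0.525Q) = 36.2 → Q' = 36.1923.
ΔQ = 64.0385 − 36.1923 = 27.8462; the wedge equals the tax, 36.2.
DWL = ½ × 27.8462 × 36.2 = €504.02 million.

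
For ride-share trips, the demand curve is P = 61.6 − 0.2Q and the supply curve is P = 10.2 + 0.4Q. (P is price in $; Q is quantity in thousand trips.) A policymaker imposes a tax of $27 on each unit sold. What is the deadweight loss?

$607.50 thousand

Competitive equilibrium: 61.6 − 0.2Q = 10.2 + 0.4Q → Q* = 85.6667, P* = 44.4667.
With the tax, the buyer price exceeds the seller price by 27: (61.6 − 0.2Q) − (10.2 + 0.4Q) = 27 → Q' = 40.6667.
ΔQ = 85.6667 − 40.6667 = 45; the wedge equals the tax, 27.
Welfare loss = ½ × 45 × 27 = $607.50 thousand.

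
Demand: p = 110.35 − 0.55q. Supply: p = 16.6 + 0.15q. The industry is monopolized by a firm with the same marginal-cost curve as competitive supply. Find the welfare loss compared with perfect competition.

Competitive equilibrium: 110.35 − 0.55q = 16.6 + 0.15q → q* = 133.9286, p* = 36.6893.
Marginal revenue: MR = 110.35 − 1.1q. Set MR = MC: 110.35 − 1.1q = 16.6 + 0.15q → q_m = 75.
Price p_m = 110.35 − 0.55·75 = 69.1; MC(q_m) = 16.6 + 0.15·75 = 27.85.
Competitive q* = 133.9286, so Δq = 58.9286; wedge = 69.1 − 27.85 = 41.25.
DWL = ½ × 58.9286 × 41.25 = 1215.40.

1215.40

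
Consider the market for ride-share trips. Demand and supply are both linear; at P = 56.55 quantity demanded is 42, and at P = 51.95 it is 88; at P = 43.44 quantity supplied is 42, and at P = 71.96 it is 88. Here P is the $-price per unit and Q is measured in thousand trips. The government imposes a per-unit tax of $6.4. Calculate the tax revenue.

$328.44 thousand

Demand slope = (51.95 − 56.55)/(88 − 42) = −0.1, so P = 60.75 − 0.1Q.
Supply slope = (71.96 − 43.44)/(88 − 42) = 0.62, so P = 17.4 + 0.62Q.
Competitive equilibrium: 60.75 − 0.1Q = 17.4 + 0.62Q → Q* = 60.2083, P* = 54.7292.
With the tax, the buyer price exceeds the seller price by 6.4: (60.75 − 0.1Q) − (17.4 + 0.62Q) = 6.4 → Q' = 51.3194.
Tax revenue = 6.4 × 51.3194 = $328.44 thousand.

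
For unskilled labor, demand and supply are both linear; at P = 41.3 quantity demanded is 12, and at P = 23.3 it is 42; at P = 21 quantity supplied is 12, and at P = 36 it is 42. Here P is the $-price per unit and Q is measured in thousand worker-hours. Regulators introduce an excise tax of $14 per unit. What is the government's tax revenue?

Demand slope = (23.3 − 41.3)/(42 − 12) = −0.6, so P = 48.5 − 0.6Q.
Supply slope = (36 − 21)/(42 − 12) = 0.5, so P = 15 + 0.5Q.
Competitive equilibrium: 48.5 − 0.6Q = 15 + 0.5Q → Q* = 30.4545, P* = 30.2273.
With the tax, the buyer price exceeds the seller price by 14: (48.5 − 0.6Q) − (15 + 0.5Q) = 14 → Q' = 17.7273.
Tax revenue = 14 × 17.7273 = $248.18 thousand.

$248.18 thousand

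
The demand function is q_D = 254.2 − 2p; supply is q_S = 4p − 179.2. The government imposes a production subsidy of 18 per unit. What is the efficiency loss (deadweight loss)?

In inverse form: demand p = 127.1 − 0.5q, supply p = 44.8 + 0.25q.
Competitive equilibrium: 127.1 − 0.5q = 44.8 + 0.25q → q* = 109.7333, p* = 72.2333.
The subsidy lowers effective supply by 18: p = 26.8 + 0.25q.
New quantity: 127.1 − 0.5q = 26.8 + 0.25q → q' = 133.7333.
Overproduction Δq = 133.7333 − 109.7333 = 24; wedge = subsidy = 18.
The triangle = ½ × 24 × 18 = 216.

216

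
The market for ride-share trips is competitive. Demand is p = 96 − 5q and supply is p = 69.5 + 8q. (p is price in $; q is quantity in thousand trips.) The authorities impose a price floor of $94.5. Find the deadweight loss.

$19.64 thousand

Competitive equilibrium: 96 − 5q = 69.5 + 8q → q* = 2.03846, p* = 85.80769.
At the floor p = 94.5, quantity demanded = (96 − 94.5)/5 = 0.3.
Sellers' marginal cost at q' = 0.3: 69.5 + 8·0.3 = 71.9.
Δq = 2.03846 − 0.3 = 1.73846; wedge = 94.5 − 71.9 = 22.6.
Deadweight loss = ½ × 1.73846 × 22.6 = $19.64 thousand.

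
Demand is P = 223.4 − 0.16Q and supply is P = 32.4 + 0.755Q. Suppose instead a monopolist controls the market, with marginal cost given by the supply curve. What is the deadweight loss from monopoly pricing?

Competitive equilibrium: 223.4 − 0.16Q = 32.4 + 0.755Q → Q* = 208.7432, P* = 190.0011.
Marginal revenue: MR = 223.4 − 0.32Q. Set MR = MC: 223.4 − 0.32Q = 32.4 + 0.755Q → Q_m = 177.6744.
Price P_m = 223.4 − 0.16·177.6744 = 194.9721; MC(Q_m) = 32.4 + 0.755·177.6744 = 166.5442.
Competitive Q* = 208.7432, so ΔQ = 31.0688; wedge = 194.9721 − 166.5442 = 28.4279.
DWL = ½ × 31.0688 × 28.4279 = 441.61.

441.61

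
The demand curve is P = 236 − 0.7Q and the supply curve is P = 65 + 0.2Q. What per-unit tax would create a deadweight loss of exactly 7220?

Competitive equilibrium: 236 − 0.7Q = 65 + 0.2Q → Q* = 190, P* = 103.
A tax t gives ΔQ = t/0.9 and wedge t, so DWL = t²/1.8.
t²/1.8 = 7220 → t² = 12996 → t = 114.

114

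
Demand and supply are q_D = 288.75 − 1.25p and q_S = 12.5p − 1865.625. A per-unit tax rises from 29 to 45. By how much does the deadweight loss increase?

In inverse form: demand p = 231 − 0.8q, supply p = 149.25 + 0.08q.
Competitive equilibrium: 231 − 0.8q = 149.25 + 0.08q → q* = 92.8977, p* = 156.6818.
For a per-unit tax t: Δq = t/0.88, so DWL = ½·t·(t/0.88) = t²/1.76.
At t = 29: DWL = 477.841. At t = 45: DWL = 1150.568.
Increase = 1150.568 − 477.841 = 672.73.

672.73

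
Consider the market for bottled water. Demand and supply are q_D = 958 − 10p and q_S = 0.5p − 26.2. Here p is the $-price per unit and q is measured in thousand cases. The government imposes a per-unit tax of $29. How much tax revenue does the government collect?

$198.86 thousand

In inverse form: demand p = 95.8 − 0.1q, supply p = 52.4 + 2q.
Competitive equilibrium: 95.8 − 0.1q = 52.4 + 2q → q* = 20.6667, p* = 93.7333.
With the tax, the buyer price exceeds the seller price by 29: (95.8 − 0.1q) − (52.4 + 2q) = 29 → q' = 6.8571.
Tax revenue = 29 × 6.8571 = $198.86 thousand.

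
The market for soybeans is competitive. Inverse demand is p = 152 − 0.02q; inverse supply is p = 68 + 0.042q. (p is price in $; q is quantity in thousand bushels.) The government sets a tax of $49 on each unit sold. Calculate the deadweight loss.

Competitive equilibrium: 152 − 0.02q = 68 + 0.042q → q* = 1354.8387, p* = 124.9032.
With the tax, the buyer price exceeds the seller price by 49: (152 − 0.02q) − (68 + 0.042q) = 49 → q' = 564.5161.
Δq = 1354.8387 − 564.5161 = 790.3226; the wedge equals the tax, 49.
Welfare loss = ½ × 790.3226 × 49 = $19362.90 thousand.

$19362.90 thousand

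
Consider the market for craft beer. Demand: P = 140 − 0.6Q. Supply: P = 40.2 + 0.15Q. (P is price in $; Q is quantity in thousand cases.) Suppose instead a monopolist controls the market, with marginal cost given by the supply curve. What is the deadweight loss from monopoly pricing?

Competitive equilibrium: 140 − 0.6Q = 40.2 + 0.15Q → Q* = 133.0667, P* = 60.16.
Marginal revenue: MR = 140 − 1.2Q. Set MR = MC: 140 − 1.2Q = 40.2 + 0.15Q → Q_m = 73.9259.
Price P_m = 140 − 0.6·73.9259 = 95.6445; MC(Q_m) = 40.2 + 0.15·73.9259 = 51.2889.
Competitive Q* = 133.0667, so ΔQ = 59.1408; wedge = 95.6445 − 51.2889 = 44.3556.
Deadweight loss = ½ × 59.1408 × 44.3556 = $1311.61 thousand.

$1311.61 thousand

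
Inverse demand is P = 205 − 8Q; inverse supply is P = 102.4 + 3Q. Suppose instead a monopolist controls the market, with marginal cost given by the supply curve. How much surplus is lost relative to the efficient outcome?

84.83

Competitive equilibrium: 205 − 8Q = 102.4 + 3Q → Q* = 9.3273, P* = 130.3818.
Marginal revenue: MR = 205 − 16Q. Set MR = MC: 205 − 16Q = 102.4 + 3Q → Q_m = 5.4.
Price P_m = 205 − 8·5.4 = 161.8; MC(Q_m) = 102.4 + 3·5.4 = 118.6.
Competitive Q* = 9.3273, so ΔQ = 3.9273; wedge = 161.8 − 118.6 = 43.2.
The triangle = ½ × 3.9273 × 43.2 = 84.83.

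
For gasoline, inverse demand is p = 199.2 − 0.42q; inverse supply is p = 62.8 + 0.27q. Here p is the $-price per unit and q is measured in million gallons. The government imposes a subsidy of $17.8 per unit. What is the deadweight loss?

Competitive equilibrium: 199.2 − 0.42q = 62.8 + 0.27q → q* = 197.6812, p* = 116.1739.
The subsidy lowers effective supply by 17.8: p = 45 + 0.27q.
New quantity: 199.2 − 0.42q = 45 + 0.27q → q' = 223.4783.
Overproduction Δq = 223.4783 − 197.6812 = 25.7971; wedge = subsidy = 17.8.
Deadweight loss = ½ × 25.7971 × 17.8 = $229.59 million.

$229.59 million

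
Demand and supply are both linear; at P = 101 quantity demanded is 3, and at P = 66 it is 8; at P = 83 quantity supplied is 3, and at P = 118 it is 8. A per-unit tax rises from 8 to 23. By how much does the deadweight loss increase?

16.61

Demand slope = (66 − 101)/(8 − 3) = −7, so P = 122 − 7Q.
Supply slope = (118 − 83)/(8 − 3) = 7, so P = 62 + 7Q.
Competitive equilibrium: 122 − 7Q = 62 + 7Q → Q* = 4.2857, P* = 92.
For a per-unit tax t: ΔQ = t/14, so DWL = ½·t·(t/14) = t²/28.
At t = 8: DWL = 2.286. At t = 23: DWL = 18.893.
Increase = 18.893 − 2.286 = 16.61.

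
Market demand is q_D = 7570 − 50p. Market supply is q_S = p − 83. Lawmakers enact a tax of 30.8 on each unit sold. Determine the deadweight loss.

465.02

In inverse form: demand p = 151.4 − 0.02q, supply p = 83 + q.
Competitive equilibrium: 151.4 − 0.02q = 83 + q → q* = 67.0588, p* = 150.0588.
With the tax, the buyer price exceeds the seller price by 30.8: (151.4 − 0.02q) − (83 + q) = 30.8 → q' = 36.8627.
Δq = 67.0588 − 36.8627 = 30.1961; the wedge equals the tax, 30.8.
The triangle = ½ × 30.1961 × 30.8 = 465.02.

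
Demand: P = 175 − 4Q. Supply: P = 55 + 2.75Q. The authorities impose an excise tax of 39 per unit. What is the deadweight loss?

112.67

Competitive equilibrium: 175 − 4Q = 55 + 2.75Q → Q* = 17.7778, P* = 103.8889.
With the tax, the buyer price exceeds the seller price by 39: (175 − 4Q) − (55 + 2.75Q) = 39 → Q' = 12.
ΔQ = 17.7778 − 12 = 5.7778; the wedge equals the tax, 39.
Deadweight loss = ½ × 5.7778 × 39 = 112.67.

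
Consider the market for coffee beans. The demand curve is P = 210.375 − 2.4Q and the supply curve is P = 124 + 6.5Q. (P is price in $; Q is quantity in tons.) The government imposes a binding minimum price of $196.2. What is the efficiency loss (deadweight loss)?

Competitive equilibrium: 210.375 − 2.4Q = 124 + 6.5Q → Q* = 9.7051, P* = 187.0829.
At the floor P = 196.2, quantity demanded = (210.375 − 196.2)/2.4 = 5.9063.
Sellers' marginal cost at Q' = 5.9063: 124 + 6.5·5.9063 = 162.391.
ΔQ = 9.7051 − 5.9063 = 3.7988; wedge = 196.2 − 162.391 = 33.809.
The triangle = ½ × 3.7988 × 33.809 = $64.22.

$64.22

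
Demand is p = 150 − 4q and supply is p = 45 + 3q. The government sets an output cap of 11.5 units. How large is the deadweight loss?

Competitive equilibrium: 150 − 4q = 45 + 3q → q* = 15, p* = 90.
At q = 11.5: demand price = 150 − 4·11.5 = 104; supply price = 45 + 3·11.5 = 79.5.
Δq = 15 − 11.5 = 3.5; wedge = 104 − 79.5 = 24.5.
Welfare loss = ½ × 3.5 × 24.5 = 42.875.

42.875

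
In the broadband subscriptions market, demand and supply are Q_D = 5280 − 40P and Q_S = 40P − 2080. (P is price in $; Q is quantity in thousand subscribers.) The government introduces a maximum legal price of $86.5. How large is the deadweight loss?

$1210 thousand

In inverse form: demand P = 132 − 0.025Q, supply P = 52 + 0.025Q.
Competitive equilibrium: 132 − 0.025Q = 52 + 0.025Q → Q* = 1600, P* = 92.
At the ceiling P = 86.5, quantity supplied = (86.5 − 52)/0.025 = 1380.
Willingness to pay at Q' = 1380: 132 − 0.025·1380 = 97.5.
ΔQ = 1600 − 1380 = 220; wedge = 97.5 − 86.5 = 11.
Welfare loss = ½ × 220 × 11 = $1210 thousand.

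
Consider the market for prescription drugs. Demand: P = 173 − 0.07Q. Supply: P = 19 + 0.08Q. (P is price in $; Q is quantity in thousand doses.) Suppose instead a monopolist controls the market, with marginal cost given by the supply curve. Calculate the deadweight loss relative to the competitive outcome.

$8003.33 thousand

Competitive equilibrium: 173 − 0.07Q = 19 + 0.08Q → Q* = 1026.6667, P* = 101.1333.
Marginal revenue: MR = 173 − 0.14Q. Set MR = MC: 173 − 0.14Q = 19 + 0.08Q → Q_m = 700.
Price P_m = 173 − 0.07·700 = 124; MC(Q_m) = 19 + 0.08·700 = 75.
Competitive Q* = 1026.6667, so ΔQ = 326.6667; wedge = 124 − 75 = 49.
DWL = ½ × 326.6667 × 49 = $8003.33 thousand.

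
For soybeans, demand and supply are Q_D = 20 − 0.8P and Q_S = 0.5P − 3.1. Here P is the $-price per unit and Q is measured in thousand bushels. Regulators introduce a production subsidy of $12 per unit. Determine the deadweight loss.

In inverse form: demand P = 25 − 1.25Q, supply P = 6.2 + 2Q.
Competitive equilibrium: 25 − 1.25Q = 6.2 + 2Q → Q* = 5.7846, P* = 17.7692.
The subsidy lowers effective supply by 12: P = 2Q − 5.8.
New quantity: 25 − 1.25Q = 2Q − 5.8 → Q' = 9.4769.
Overproduction ΔQ = 9.4769 − 5.7846 = 3.6923; wedge = subsidy = 12.
The triangle = ½ × 3.6923 × 12 = $22.15 thousand.

$22.15 thousand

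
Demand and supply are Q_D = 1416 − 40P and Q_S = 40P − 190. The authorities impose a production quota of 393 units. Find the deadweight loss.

1210

In inverse form: demand P = 35.4 − 0.025Q, supply P = 4.75 + 0.025Q.
Competitive equilibrium: 35.4 − 0.025Q = 4.75 + 0.025Q → Q* = 613, P* = 20.075.
At Q = 393: demand price = 35.4 − 0.025·393 = 25.575; supply price = 4.75 + 0.025·393 = 14.575.
ΔQ = 613 − 393 = 220; wedge = 25.575 − 14.575 = 11.
The triangle = ½ × 220 × 11 = 1210.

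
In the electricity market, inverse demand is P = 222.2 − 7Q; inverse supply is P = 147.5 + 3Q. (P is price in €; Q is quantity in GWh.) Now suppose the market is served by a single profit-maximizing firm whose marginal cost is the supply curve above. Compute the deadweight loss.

Competitive equilibrium: 222.2 − 7Q = 147.5 + 3Q → Q* = 7.47, P* = 169.91.
Marginal revenue: MR = 222.2 − 14Q. Set MR = MC: 222.2 − 14Q = 147.5 + 3Q → Q_m = 4.3941.
Price P_m = 222.2 − 7·4.3941 = 191.4413; MC(Q_m) = 147.5 + 3·4.3941 = 160.6823.
Competitive Q* = 7.47, so ΔQ = 3.0759; wedge = 191.4413 − 160.6823 = 30.759.
Deadweight loss = ½ × 3.0759 × 30.759 = €47.31.

€47.31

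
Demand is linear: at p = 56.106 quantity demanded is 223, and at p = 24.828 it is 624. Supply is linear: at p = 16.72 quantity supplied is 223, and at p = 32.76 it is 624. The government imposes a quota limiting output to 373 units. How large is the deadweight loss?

1992.72

Demand slope = (24.828 − 56.106)/(624 − 223) = −0.078, so p = 73.5 − 0.078q.
Supply slope = (32.76 − 16.72)/(624 − 223) = 0.04, so p = 7.8 + 0.04q.
Competitive equilibrium: 73.5 − 0.078q = 7.8 + 0.04q → q* = 556.7797, p* = 30.0712.
At q = 373: demand price = 73.5 − 0.078·373 = 44.406; supply price = 7.8 + 0.04·373 = 22.72.
Δq = 556.7797 − 373 = 183.7797; wedge = 44.406 − 22.72 = 21.686.
The triangle = ½ × 183.7797 × 21.686 = 1992.72.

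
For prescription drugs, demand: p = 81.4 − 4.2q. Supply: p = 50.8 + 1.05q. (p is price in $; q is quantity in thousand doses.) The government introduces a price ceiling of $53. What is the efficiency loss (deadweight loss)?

Competitive equilibrium: 81.4 − 4.2q = 50.8 + 1.05q → q* = 5.8286, p* = 56.92.
At the ceiling p = 53, quantity supplied = (53 − 50.8)/1.05 = 2.0952.
Willingness to pay at q' = 2.0952: 81.4 − 4.2·2.0952 = 72.6002.
Δq = 5.8286 − 2.0952 = 3.7334; wedge = 72.6002 − 53 = 19.6002.
Deadweight loss = ½ × 3.7334 × 19.6002 = $36.59 thousand.

$36.59 thousand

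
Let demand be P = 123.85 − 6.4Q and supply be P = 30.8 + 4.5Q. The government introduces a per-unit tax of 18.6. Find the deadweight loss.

15.87

Competitive equilibrium: 123.85 − 6.4Q = 30.8 + 4.5Q → Q* = 8.5367, P* = 69.2151.
With the tax, the buyer price exceeds the seller price by 18.6: (123.85 − 6.4Q) − (30.8 + 4.5Q) = 18.6 → Q' = 6.8303.
ΔQ = 8.5367 − 6.8303 = 1.7064; the wedge equals the tax, 18.6.
Welfare loss = ½ × 1.7064 × 18.6 = 15.87.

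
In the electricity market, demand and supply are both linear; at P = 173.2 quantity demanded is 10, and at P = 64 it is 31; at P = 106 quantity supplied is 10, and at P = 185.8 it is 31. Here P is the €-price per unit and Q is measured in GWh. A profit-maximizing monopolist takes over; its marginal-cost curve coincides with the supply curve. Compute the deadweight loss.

€184.10

Demand slope = (64 − 173.2)/(31 − 10) = −5.2, so P = 225.2 − 5.2Q.
Supply slope = (185.8 − 106)/(31 − 10) = 3.8, so P = 68 + 3.8Q.
Competitive equilibrium: 225.2 − 5.2Q = 68 + 3.8Q → Q* = 17.46667, P* = 134.37333.
Marginal revenue: MR = 225.2 − 10.4Q. Set MR = MC: 225.2 − 10.4Q = 68 + 3.8Q → Q_m = 11.07042.
Price P_m = 225.2 − 5.2·11.07042 = 167.63382; MC(Q_m) = 68 + 3.8·11.07042 = 110.0676.
Competitive Q* = 17.46667, so ΔQ = 6.39625; wedge = 167.63382 − 110.0676 = 57.56622.
The triangle = ½ × 6.39625 × 57.56622 = €184.10.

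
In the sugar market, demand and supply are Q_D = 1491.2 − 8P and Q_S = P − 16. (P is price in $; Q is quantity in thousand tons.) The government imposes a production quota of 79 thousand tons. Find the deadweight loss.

In inverse form: demand P = 186.4 − 0.125Q, supply P = 16 + Q.
Competitive equilibrium: 186.4 − 0.125Q = 16 + Q → Q* = 151.4667, P* = 167.4667.
At Q = 79: demand price = 186.4 − 0.125·79 = 176.525; supply price = 16 + 1·79 = 95.
ΔQ = 151.4667 − 79 = 72.4667; wedge = 176.525 − 95 = 81.525.
DWL = ½ × 72.4667 × 81.525 = $2953.92 thousand.

$2953.92 thousand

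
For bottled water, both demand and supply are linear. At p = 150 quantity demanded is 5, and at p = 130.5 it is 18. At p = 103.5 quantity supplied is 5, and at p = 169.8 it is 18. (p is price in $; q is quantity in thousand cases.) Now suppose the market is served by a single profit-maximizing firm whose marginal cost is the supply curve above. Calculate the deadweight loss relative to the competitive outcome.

Demand slope = (130.5 − 150)/(18 − 5) = −1.5, so p = 157.5 − 1.5q.
Supply slope = (169.8 − 103.5)/(18 − 5) = 5.1, so p = 78 + 5.1q.
Competitive equilibrium: 157.5 − 1.5q = 78 + 5.1q → q* = 12.0455, p* = 139.4318.
Marginal revenue: MR = 157.5 − 3q. Set MR = MC: 157.5 − 3q = 78 + 5.1q → q_m = 9.8148.
Price p_m = 157.5 − 1.5·9.8148 = 142.7778; MC(q_m) = 78 + 5.1·9.8148 = 128.0555.
Competitive q* = 12.0455, so Δq = 2.2307; wedge = 142.7778 − 128.0555 = 14.7223.
DWL = ½ × 2.2307 × 14.7223 = $16.42 thousand.

$16.42 thousand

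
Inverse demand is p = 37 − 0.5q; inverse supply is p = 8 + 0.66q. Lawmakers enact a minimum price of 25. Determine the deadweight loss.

Competitive equilibrium: 37 − 0.5q = 8 + 0.66q → q* = 25, p* = 24.5.
At the floor p = 25, quantity demanded = (37 − 25)/0.5 = 24.
Sellers' marginal cost at q' = 24: 8 + 0.66·24 = 23.84.
Δq = 25 − 24 = 1; wedge = 25 − 23.84 = 1.16.
The triangle = ½ × 1 × 1.16 = 0.58.

0.58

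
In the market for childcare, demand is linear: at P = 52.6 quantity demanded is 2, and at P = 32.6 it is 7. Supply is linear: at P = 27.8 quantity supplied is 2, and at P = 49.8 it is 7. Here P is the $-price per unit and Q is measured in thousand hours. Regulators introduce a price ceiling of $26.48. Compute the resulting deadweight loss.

Demand slope = (32.6 − 52.6)/(7 − 2) = −4, so P = 60.6 − 4Q.
Supply slope = (49.8 − 27.8)/(7 − 2) = 4.4, so P = 19 + 4.4Q.
Competitive equilibrium: 60.6 − 4Q = 19 + 4.4Q → Q* = 4.9524, P* = 40.7905.
At the ceiling P = 26.48, quantity supplied = (26.48 − 19)/4.4 = 1.7.
Willingness to pay at Q' = 1.7: 60.6 − 4·1.7 = 53.8.
ΔQ = 4.9524 − 1.7 = 3.2524; wedge = 53.8 − 26.48 = 27.32.
The triangle = ½ × 3.2524 × 27.32 = $44.43 thousand.

$44.43 thousand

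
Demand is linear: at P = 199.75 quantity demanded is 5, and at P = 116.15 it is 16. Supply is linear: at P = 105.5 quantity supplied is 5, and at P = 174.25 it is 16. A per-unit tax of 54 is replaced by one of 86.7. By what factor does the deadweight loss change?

2.578

Demand slope = (116.15 − 199.75)/(16 − 5) = −7.6, so P = 237.75 − 7.6Q.
Supply slope = (174.25 − 105.5)/(16 − 5) = 6.25, so P = 74.25 + 6.25Q.
Competitive equilibrium: 237.75 − 7.6Q = 74.25 + 6.25Q → Q* = 11.8051, P* = 148.0316.
For a per-unit tax t: ΔQ = t/13.85, so DWL = ½·t·(t/13.85) = t²/27.7.
At t = 54: DWL = 105.271. At t = 86.7: DWL = 271.368.
Ratio = (86.7/54)² = 2.578.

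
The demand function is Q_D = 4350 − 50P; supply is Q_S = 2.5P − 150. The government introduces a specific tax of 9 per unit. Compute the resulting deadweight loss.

96.43

In inverse form: demand P = 87 − 0.02Q, supply P = 60 + 0.4Q.
Competitive equilibrium: 87 − 0.02Q = 60 + 0.4Q → Q* = 64.2857, P* = 85.7143.
With the tax, the buyer price exceeds the seller price by 9: (87 − 0.02Q) − (60 + 0.4Q) = 9 → Q' = 42.8571.
ΔQ = 64.2857 − 42.8571 = 21.4286; the wedge equals the tax, 9.
The triangle = ½ × 21.4286 × 9 = 96.43.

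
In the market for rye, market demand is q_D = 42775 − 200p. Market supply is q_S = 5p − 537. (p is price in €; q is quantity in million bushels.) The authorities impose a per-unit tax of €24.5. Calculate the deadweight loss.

€1464.02 million

In inverse form: demand p = 213.875 − 0.005q, supply p = 107.4 + 0.2q.
Competitive equilibrium: 213.875 − 0.005q = 107.4 + 0.2q → q* = 519.3902, p* = 211.278.
With the tax, the buyer price exceeds the seller price by 24.5: (213.875 − 0.005q) − (107.4 + 0.2q) = 24.5 → q' = 399.878.
Δq = 519.3902 − 399.878 = 119.5122; the wedge equals the tax, 24.5.
The triangle = ½ × 119.5122 × 24.5 = €1464.02 million.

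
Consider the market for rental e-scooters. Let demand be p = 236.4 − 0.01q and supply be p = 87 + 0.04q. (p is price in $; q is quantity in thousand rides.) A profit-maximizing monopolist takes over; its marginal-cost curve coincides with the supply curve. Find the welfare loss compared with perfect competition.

$6200.10 thousand

Competitive equilibrium: 236.4 − 0.01q = 87 + 0.04q → q* = 2988, p* = 206.52.
Marginal revenue: MR = 236.4 − 0.02q. Set MR = MC: 236.4 − 0.02q = 87 + 0.04q → q_m = 2490.
Price p_m = 236.4 − 0.01·2490 = 211.5; MC(q_m) = 87 + 0.04·2490 = 186.6.
Competitive q* = 2988, so Δq = 498; wedge = 211.5 − 186.6 = 24.9.
DWL = ½ × 498 × 24.9 = $6200.10 thousand.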